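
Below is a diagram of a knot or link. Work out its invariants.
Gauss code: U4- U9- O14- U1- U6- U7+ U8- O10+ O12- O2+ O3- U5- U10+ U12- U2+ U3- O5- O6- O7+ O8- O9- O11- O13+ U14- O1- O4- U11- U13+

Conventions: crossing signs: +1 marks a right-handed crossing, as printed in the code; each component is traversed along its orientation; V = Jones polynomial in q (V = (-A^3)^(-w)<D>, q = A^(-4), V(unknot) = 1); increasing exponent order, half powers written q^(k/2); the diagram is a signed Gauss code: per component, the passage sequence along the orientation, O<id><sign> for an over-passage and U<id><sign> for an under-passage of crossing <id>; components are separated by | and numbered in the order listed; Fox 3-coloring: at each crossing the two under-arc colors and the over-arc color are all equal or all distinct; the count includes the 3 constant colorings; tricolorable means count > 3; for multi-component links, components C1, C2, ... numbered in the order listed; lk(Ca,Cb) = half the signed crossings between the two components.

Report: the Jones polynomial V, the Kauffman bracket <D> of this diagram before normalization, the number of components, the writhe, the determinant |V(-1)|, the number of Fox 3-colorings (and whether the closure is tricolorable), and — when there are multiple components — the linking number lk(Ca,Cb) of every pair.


V(q) = -q^-4 + q^-3 + q^-1
bracket: A^-14 + A^-6 - A^-2, w = -6
1 component, writhe -6, over 14 crossings
det 3, colorings 9 of 3^14 — tricolorable
observation: the span of V is 3, forcing >= 3 crossings in any diagram


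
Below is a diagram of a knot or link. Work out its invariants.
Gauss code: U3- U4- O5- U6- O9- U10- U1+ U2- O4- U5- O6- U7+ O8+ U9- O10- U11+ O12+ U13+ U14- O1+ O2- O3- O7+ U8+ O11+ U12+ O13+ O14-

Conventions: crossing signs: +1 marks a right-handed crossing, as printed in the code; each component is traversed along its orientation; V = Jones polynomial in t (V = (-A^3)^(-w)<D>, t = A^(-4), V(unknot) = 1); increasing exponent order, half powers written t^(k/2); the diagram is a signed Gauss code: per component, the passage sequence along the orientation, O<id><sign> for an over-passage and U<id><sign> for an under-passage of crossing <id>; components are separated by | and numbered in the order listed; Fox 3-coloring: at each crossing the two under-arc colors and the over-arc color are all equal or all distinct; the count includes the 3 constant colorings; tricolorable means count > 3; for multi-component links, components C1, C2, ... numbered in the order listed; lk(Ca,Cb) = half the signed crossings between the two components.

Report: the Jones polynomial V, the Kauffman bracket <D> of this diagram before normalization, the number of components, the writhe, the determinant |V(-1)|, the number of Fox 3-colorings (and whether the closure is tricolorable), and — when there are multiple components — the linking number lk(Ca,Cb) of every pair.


Jones polynomial: V(t) = -t^-6 + 2t^-5 - 4t^-4 + 5t^-3 - 4t^-2 + 5t^-1 - 3 + 2t - t^2
<D> = -A^-14 + 2A^-10 - 3A^-6 + 5A^-2 - 4A^2 + 5A^6 - 4A^10 + 2A^14 - A^18; writhe -2
components 1, writhe -2 (14 crossings)
3-colorings: 9 of 3^14, det 27 — tricolorable
note: w = -2 shifts under R1 moves; the (-A^3)^(2) factor cancels that in V


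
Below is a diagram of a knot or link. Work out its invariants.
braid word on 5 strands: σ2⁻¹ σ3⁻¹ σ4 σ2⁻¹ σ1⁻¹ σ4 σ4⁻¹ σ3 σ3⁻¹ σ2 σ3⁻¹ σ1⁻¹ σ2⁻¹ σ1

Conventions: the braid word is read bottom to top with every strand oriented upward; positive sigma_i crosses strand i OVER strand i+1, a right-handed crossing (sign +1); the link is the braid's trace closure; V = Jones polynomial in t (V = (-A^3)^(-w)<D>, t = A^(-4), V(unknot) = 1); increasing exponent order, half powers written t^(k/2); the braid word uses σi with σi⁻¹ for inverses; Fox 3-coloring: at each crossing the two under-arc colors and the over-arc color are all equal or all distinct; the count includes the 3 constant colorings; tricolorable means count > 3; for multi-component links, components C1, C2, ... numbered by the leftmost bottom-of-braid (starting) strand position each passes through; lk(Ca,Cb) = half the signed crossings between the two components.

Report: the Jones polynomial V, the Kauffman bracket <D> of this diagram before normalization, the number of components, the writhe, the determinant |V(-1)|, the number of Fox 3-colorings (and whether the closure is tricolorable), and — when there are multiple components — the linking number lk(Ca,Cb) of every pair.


V = t^-7 - 2t^-6 + 2t^-5 - 3t^-4 + 3t^-3 - 2t^-2 + 2t^-1
<D> = 2A^-8 - 2A^-4 + 3 - 3A^4 + 2A^8 - 2A^12 + A^16 (w = -4)
1 component over 14 crossings, w = -4
9 Fox colorings among 3^14, |V(-1)| = 15: tricolorable
why: inverse pairs cancel, leaving σ2⁻¹ σ3⁻¹ σ4 σ2⁻¹ σ1⁻¹ σ2 σ3⁻¹ σ1⁻¹ σ2⁻¹ σ1


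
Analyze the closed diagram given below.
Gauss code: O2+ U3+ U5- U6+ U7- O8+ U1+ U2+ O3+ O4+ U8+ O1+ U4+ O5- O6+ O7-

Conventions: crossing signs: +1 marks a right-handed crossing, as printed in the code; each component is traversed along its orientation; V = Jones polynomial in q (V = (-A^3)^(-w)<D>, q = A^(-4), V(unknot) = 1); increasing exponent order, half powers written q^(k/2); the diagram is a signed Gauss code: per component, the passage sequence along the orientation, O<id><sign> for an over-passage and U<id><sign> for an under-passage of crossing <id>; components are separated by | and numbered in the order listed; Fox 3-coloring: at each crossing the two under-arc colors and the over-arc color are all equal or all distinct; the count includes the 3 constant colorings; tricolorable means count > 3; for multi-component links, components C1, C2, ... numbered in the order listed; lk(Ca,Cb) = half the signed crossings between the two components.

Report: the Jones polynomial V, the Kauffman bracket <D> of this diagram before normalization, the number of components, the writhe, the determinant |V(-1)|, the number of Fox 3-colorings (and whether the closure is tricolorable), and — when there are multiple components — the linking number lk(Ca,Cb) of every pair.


V(q) = q - q^2 + 2q^3 - q^4 + q^5 - q^6
bracket: -A^-12 + A^-8 - A^-4 + 2 - A^4 + A^8, w = +4
1 component, writhe +4, over 8 crossings
det 7, colorings 3 of 3^8 — not tricolorable
observation: V spans 5 powers of q: at least 5 crossings in any diagram


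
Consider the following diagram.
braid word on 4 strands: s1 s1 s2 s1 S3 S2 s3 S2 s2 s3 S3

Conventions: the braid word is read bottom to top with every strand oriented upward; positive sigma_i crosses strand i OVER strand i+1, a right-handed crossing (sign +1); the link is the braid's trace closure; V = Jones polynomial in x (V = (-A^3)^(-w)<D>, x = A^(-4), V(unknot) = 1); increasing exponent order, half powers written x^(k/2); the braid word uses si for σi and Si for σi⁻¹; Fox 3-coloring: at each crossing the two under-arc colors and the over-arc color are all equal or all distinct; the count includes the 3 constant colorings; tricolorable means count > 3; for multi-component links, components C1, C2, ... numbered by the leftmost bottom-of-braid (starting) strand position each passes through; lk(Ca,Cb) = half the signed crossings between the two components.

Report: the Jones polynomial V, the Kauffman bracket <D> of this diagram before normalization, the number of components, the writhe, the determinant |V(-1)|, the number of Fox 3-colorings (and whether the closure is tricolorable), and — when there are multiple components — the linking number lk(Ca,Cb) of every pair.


V(x) = x + x^3 - x^4
bracket: A^-7 - A^-3 - A^5, w = +3
1 component, writhe +3, over 11 crossings
det 3, colorings 9 of 3^11 — tricolorable
observation: V spans 3 powers of x: at least 3 crossings in any diagram


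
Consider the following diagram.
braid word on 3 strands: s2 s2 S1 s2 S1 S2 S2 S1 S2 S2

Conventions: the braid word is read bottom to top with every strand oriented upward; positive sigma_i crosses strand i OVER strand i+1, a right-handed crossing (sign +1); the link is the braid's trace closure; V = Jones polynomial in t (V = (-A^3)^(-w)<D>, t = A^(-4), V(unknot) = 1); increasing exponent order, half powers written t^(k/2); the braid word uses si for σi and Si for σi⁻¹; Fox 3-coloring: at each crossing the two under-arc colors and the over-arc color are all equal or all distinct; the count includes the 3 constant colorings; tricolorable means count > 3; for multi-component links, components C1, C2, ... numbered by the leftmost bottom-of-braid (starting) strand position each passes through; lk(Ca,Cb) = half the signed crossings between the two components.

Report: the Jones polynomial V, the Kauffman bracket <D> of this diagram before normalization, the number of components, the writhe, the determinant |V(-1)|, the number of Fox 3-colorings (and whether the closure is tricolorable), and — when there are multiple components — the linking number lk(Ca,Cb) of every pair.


Jones polynomial: V(t) = -t^-6 + t^-5 - t^-4 + 2t^-3 - t^-2 + t^-1
<D> = A^-8 - A^-4 + 2 - A^4 + A^8 - A^12; writhe -4
components 1, writhe -4 (10 crossings)
3-colorings: 3 of 3^10, det 7 — not tricolorable
note: det 7 = |V(-1)|; not divisible by 3, so not tricolorable


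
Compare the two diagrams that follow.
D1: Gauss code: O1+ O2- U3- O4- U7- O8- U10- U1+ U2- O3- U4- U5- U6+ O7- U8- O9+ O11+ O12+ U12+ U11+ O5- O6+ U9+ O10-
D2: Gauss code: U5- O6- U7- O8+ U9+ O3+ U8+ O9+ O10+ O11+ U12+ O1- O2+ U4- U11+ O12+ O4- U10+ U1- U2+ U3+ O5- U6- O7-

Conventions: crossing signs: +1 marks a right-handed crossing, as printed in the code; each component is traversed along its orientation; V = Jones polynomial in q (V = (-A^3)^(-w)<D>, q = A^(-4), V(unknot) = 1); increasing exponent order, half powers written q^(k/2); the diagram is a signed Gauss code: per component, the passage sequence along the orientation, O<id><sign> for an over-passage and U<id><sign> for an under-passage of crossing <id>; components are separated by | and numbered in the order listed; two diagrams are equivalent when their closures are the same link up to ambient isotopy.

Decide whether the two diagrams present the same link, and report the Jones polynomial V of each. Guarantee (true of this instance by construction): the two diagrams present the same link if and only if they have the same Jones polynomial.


equivalent: no
D1 (bracket A^2 + A^10 - A^14 + A^18 - A^22; 12 crossings at w = -2): V = -q^-7 + q^-6 - q^-5 + q^-4 + q^-2
V(D2) = -q^-3 + q^-2 - q^-1 + 3 - q + q^2 - q^3  [12 crossings, <D> = -A^-6 + A^-2 - A^2 + 3A^6 - A^10 + A^14 - A^18, w = +2]
observation: 2 values of V(q) split the 2 diagrams


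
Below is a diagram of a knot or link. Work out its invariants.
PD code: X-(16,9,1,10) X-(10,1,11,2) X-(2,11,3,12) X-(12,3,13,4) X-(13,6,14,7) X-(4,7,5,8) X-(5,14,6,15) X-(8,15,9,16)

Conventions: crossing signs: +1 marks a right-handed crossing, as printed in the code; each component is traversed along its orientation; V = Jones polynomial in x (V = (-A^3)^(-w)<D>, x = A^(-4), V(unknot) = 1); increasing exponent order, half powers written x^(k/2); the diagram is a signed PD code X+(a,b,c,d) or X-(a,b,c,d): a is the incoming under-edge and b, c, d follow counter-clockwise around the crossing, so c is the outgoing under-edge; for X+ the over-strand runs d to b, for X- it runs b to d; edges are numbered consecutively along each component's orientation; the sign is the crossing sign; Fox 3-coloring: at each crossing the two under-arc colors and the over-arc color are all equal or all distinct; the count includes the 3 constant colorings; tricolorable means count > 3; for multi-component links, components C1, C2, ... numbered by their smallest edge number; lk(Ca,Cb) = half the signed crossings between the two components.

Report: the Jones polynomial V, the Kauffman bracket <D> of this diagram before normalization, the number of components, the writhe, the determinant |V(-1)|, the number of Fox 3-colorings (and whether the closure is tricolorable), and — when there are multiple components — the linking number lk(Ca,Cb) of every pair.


V(x) = -x^-10 + x^-9 - x^-8 + x^-7 - x^-6 + x^-5 + x^-3
bracket: A^-12 + A^-4 - 1 + A^4 - A^8 + A^12 - A^16, w = -8
1 component, writhe -8, over 8 crossings
det 7, colorings 3 of 3^8 — not tricolorable
observation: w = -8 (over 8 crossings) is diagram-only; (-A^3)^(8) removes it from V


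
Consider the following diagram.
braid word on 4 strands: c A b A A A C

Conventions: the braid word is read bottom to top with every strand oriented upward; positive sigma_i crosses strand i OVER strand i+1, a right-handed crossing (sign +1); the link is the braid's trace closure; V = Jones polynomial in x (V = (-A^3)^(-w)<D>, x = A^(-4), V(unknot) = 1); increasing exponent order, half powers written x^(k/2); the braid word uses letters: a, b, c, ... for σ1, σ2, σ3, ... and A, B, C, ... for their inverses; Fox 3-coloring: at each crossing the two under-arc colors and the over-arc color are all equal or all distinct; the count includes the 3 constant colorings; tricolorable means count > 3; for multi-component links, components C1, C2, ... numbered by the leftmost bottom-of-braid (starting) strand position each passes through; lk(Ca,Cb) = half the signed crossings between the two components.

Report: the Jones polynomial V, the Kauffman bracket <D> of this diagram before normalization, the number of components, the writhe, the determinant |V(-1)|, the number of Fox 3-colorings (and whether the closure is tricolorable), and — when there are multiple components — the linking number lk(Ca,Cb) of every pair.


V = x^-6 + x^-3 + x^-2 + x^-1
<D> = -A^-5 - A^-1 - A^3 - A^15 (w = -3)
3 components over 7 crossings, w = -3
lk(C1,C2): -2
lk(C1,C3) = 0
linking number lk(C2,C3) = 0
9 Fox colorings among 3^8, |V(-1)| = 0: tricolorable
why: w = -3 shifts under R1 moves; the (-A^3)^(3) factor cancels that in V


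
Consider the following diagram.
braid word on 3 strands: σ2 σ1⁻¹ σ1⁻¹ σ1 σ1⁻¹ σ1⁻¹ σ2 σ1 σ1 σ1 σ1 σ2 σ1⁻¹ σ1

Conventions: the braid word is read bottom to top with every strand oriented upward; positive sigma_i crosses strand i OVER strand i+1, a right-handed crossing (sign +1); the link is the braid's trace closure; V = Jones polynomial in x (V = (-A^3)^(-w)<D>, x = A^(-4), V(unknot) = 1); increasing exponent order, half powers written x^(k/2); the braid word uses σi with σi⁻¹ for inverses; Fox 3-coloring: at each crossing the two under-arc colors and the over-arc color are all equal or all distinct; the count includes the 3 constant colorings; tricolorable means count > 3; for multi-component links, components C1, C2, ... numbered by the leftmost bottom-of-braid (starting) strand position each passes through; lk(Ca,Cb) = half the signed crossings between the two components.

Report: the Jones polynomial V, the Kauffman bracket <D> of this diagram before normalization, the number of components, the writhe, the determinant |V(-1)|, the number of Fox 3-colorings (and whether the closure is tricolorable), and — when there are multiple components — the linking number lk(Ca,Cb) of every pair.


V = -1 + 3x - 3x^2 + 5x^3 - 5x^4 + 4x^5 - 3x^6 + 2x^7 - x^8
<D> = -A^-20 + 2A^-16 - 3A^-12 + 4A^-8 - 5A^-4 + 5 - 3A^4 + 3A^8 - A^12 (w = +4)
1 component over 14 crossings, w = +4
9 Fox colorings among 3^14, |V(-1)| = 27: tricolorable
why: free reduction leaves σ2 σ1⁻¹ σ1⁻¹ σ1⁻¹ σ2 σ1 σ1 σ1 σ1 σ2 of the original 14 letters


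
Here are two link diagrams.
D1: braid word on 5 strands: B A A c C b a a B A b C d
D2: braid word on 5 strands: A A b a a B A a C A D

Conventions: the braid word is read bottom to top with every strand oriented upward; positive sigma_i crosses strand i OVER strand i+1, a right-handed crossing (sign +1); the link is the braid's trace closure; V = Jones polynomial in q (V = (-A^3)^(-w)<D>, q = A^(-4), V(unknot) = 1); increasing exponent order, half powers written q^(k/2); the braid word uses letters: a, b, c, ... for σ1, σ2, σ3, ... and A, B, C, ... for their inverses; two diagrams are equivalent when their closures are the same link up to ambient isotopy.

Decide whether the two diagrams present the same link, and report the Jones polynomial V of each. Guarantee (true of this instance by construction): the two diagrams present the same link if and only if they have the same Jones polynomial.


equivalent: yes
D1 (bracket A^-9 + 2A^-1 - A^3 + A^7 - A^11; 13 crossings at w = -1): V = q^(-7/2) - q^(-5/2) + q^(-3/2) - 2q^(-1/2) - q^(3/2)
V(D2) = q^(-7/2) - q^(-5/2) + q^(-3/2) - 2q^(-1/2) - q^(3/2)  [11 crossings, <D> = A^-15 + 2A^-7 - A^-3 + A - A^5, w = -3]
observation: from 13 to 11 crossings by R-moves: one link, two diagrams


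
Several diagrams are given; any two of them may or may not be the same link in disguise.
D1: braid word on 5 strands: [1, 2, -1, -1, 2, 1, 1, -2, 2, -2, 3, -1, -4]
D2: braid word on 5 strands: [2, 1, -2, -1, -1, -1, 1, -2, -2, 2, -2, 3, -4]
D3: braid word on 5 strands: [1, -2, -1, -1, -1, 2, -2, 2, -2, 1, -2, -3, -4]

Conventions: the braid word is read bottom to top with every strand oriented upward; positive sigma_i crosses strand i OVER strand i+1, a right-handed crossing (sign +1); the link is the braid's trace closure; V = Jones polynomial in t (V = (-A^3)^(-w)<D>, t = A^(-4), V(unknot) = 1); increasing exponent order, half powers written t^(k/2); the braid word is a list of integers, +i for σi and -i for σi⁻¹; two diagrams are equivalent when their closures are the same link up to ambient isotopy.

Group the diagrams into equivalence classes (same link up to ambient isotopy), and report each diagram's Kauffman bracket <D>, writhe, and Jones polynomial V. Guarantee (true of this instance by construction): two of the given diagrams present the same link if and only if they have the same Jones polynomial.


equivalence classes: {D1} | {D2, D3}
D1 (bracket A + A^5; 13 crossings at w = +1): V = -t^(-1/2) - t^(1/2)
V(D2) = -t^(-9/2) - t^(-5/2) + t^(-3/2) - t^(-1/2)  [13 crossings, <D> = A^-7 - A^-3 + A + A^9, w = -3]
V(D3) = -t^(-9/2) - t^(-5/2) + t^(-3/2) - t^(-1/2)  (w -5, c 13, <D> = A^-13 - A^-9 + A^-5 + A^3)
observation: 2 values of V(t) split the 3 diagrams


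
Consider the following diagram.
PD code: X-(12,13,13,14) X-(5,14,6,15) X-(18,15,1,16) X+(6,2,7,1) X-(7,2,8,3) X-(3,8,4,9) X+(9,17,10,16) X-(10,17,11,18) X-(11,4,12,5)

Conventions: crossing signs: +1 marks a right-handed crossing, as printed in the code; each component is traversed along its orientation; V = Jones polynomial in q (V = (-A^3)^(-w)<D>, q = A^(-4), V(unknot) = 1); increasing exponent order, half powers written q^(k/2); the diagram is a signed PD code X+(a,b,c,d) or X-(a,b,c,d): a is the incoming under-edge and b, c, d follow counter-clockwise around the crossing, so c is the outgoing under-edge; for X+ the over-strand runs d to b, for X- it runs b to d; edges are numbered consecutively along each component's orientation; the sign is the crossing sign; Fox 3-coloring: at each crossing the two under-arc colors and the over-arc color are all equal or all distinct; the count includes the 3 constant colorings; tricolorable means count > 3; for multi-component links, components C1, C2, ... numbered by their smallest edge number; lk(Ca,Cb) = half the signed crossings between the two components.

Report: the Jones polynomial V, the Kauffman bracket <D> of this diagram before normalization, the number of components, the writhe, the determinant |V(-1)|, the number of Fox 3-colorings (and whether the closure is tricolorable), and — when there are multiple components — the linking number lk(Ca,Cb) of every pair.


V(q) = -q^-4 + q^-3 + q^-1
bracket: -A^-11 - A^-3 + A, w = -5
1 component, writhe -5, over 9 crossings
det 3, colorings 9 of 3^9 — tricolorable
observation: det 3 = |V(-1)|; divisible by 3, so tricolorable


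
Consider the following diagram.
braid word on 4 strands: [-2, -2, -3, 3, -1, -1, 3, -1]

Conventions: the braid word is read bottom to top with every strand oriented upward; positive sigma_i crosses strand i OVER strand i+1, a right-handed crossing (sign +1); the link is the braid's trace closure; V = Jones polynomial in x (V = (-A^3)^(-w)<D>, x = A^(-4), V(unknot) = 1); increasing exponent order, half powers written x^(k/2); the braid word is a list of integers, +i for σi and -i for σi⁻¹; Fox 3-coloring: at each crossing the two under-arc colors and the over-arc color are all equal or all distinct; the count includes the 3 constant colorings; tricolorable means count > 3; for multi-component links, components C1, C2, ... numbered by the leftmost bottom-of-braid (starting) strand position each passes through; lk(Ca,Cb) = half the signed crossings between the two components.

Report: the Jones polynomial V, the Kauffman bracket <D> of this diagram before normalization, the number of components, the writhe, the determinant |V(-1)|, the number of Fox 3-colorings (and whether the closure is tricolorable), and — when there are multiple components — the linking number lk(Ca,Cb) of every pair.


Jones polynomial: V(x) = x^(-13/2) - x^(-11/2) + x^(-9/2) - 2x^(-7/2) - x^(-3/2)
<D> = -A^-6 - 2A^2 + A^6 - A^10 + A^14; writhe -4
components 2, writhe -4 (8 crossings)
linking number lk(C1,C2) = -1
3-colorings: 9 of 3^8, det 6 — tricolorable
note: the word shrinks to σ2⁻¹ σ2⁻¹ σ1⁻¹ σ1⁻¹ σ3 σ1⁻¹ after cancelling


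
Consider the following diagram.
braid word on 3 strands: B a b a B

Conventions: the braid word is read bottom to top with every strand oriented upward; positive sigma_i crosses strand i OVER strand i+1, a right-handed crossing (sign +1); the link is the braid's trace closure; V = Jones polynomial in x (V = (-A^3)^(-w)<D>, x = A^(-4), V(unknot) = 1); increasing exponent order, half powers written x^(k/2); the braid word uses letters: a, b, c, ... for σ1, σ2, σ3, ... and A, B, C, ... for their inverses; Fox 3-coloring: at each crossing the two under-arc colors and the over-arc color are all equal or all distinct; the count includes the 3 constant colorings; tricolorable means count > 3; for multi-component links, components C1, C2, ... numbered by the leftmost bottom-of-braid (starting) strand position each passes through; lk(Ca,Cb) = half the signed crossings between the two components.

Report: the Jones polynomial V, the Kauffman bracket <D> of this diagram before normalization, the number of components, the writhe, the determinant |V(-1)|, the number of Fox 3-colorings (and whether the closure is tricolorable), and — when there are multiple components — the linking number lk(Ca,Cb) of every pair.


V = -x^(-1/2) - x^(1/2)
<D> = A + A^5 (w = +1)
2 components over 5 crossings, w = +1
lk(C1,C2): 0
9 Fox colorings among 3^5, |V(-1)| = 0: tricolorable
why: all 2 components of this link are unlinked algebraically


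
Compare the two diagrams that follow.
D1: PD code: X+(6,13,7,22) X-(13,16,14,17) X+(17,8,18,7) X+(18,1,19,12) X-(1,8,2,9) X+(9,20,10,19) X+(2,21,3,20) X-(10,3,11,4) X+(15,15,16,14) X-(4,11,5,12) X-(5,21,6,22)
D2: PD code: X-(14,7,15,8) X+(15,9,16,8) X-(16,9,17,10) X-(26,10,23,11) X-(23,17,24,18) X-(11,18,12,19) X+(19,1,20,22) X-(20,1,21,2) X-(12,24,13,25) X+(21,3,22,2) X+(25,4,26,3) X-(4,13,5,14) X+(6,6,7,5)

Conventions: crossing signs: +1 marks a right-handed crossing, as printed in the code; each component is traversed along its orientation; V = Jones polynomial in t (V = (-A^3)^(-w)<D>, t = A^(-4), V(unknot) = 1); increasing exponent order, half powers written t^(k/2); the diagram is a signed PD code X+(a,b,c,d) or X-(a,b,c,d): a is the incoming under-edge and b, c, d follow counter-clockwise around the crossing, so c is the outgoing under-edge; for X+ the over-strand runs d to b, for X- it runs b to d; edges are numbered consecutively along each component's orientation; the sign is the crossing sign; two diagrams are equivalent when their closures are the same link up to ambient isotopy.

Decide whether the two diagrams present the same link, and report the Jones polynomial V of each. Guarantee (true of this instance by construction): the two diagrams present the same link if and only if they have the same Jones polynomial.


equivalent: no
V(D1) = t^(-3/2) - t^(-1/2) - t^(3/2) - t^(7/2)  (w +1, c 11, <D> = A^-11 + A^-3 + A^5 - A^9)
V(D2) = t^(-13/2) - t^(-11/2) + t^(-9/2) - 2t^(-7/2) - t^(-3/2)  [13 crossings, <D> = A^-3 + 2A^5 - A^9 + A^13 - A^17, w = -3]
key observation: comparing 2 Jones polynomials yields 2 groups


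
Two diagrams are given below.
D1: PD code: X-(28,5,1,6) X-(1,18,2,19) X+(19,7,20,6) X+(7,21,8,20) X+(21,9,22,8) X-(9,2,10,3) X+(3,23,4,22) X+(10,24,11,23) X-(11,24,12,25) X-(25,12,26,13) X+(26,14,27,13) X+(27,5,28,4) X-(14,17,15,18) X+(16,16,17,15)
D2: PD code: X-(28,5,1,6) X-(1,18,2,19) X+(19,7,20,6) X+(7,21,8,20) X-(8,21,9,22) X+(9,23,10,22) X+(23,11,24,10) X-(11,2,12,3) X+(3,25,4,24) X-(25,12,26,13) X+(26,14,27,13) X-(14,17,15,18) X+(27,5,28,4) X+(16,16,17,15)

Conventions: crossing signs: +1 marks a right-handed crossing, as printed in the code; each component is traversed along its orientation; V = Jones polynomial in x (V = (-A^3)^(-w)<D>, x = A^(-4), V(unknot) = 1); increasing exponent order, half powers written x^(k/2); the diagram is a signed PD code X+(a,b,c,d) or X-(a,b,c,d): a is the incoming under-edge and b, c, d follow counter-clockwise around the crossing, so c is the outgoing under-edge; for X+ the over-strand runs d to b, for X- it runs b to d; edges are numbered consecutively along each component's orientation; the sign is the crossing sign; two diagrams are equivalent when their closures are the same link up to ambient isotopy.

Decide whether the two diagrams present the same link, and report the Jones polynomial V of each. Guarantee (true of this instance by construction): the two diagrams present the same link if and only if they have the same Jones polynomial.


same link: yes
V(D1) = x^-1 - 1 + 2x - 2x^2 + 2x^3 - 2x^4 + x^5  [14 crossings, <D> = A^-14 - 2A^-10 + 2A^-6 - 2A^-2 + 2A^2 - A^6 + A^10, w = +2]
D2 (bracket A^-14 - 2A^-10 + 2A^-6 - 2A^-2 + 2A^2 - A^6 + A^10; 14 crossings at w = +2): V = x^-1 - 1 + 2x - 2x^2 + 2x^3 - 2x^4 + x^5
note: one V(x) for all 2 diagrams — one class (guaranteed)


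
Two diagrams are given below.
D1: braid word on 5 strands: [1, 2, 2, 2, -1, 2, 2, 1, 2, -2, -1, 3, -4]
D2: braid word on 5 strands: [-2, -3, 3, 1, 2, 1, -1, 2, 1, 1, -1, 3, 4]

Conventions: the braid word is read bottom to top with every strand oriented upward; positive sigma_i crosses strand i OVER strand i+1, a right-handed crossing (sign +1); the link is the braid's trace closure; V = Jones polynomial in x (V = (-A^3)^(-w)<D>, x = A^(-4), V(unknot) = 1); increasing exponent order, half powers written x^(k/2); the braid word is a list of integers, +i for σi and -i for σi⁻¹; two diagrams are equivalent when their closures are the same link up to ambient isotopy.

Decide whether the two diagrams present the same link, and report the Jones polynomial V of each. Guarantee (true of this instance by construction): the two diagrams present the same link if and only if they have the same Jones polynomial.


same link: no
V(D1) = -x^(3/2) - 2x^(7/2) + x^(9/2) - x^(11/2) + x^(13/2)  [13 crossings, <D> = -A^-11 + A^-7 - A^-3 + 2A + A^9, w = +5]
D2 (bracket A^-3 + A^5 - A^9 + A^13; 13 crossings at w = +5): V = -x^(1/2) + x^(3/2) - x^(5/2) - x^(9/2)
note: 2 classes among 2 diagrams; unequal V(x) rules out equality


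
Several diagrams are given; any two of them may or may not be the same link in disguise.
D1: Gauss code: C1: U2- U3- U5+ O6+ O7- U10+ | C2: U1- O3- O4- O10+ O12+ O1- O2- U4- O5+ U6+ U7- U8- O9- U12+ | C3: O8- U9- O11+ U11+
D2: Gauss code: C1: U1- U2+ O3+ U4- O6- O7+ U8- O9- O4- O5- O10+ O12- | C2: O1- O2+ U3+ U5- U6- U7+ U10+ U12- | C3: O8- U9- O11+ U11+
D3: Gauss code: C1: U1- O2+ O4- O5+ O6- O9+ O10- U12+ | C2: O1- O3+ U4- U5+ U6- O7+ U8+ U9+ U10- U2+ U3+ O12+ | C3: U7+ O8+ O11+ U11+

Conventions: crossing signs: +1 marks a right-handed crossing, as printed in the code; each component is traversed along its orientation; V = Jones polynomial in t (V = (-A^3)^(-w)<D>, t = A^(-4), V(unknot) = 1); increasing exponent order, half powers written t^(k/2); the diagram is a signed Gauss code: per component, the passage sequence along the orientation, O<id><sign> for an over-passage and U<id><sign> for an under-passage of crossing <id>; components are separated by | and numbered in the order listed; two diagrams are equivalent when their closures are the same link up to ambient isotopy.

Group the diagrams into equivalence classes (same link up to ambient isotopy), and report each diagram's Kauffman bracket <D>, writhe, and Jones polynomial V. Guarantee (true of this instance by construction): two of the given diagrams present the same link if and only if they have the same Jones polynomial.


equivalence classes: {D1, D2} | {D3}
D1 (bracket A^-6 + A^-2 + A^2 + A^6; 12 crossings at w = -2): V = t^-3 + t^-2 + t^-1 + 1
V(D2) = t^-3 + t^-2 + t^-1 + 1  [12 crossings, <D> = A^-6 + A^-2 + A^2 + A^6, w = -2]
D3 (bracket 1 + A^4 + A^8 + A^12; 12 crossings at w = +4): V = 1 + t + t^2 + t^3
key observation: V(t) takes 2 values over 3 diagrams, fixing the grouping


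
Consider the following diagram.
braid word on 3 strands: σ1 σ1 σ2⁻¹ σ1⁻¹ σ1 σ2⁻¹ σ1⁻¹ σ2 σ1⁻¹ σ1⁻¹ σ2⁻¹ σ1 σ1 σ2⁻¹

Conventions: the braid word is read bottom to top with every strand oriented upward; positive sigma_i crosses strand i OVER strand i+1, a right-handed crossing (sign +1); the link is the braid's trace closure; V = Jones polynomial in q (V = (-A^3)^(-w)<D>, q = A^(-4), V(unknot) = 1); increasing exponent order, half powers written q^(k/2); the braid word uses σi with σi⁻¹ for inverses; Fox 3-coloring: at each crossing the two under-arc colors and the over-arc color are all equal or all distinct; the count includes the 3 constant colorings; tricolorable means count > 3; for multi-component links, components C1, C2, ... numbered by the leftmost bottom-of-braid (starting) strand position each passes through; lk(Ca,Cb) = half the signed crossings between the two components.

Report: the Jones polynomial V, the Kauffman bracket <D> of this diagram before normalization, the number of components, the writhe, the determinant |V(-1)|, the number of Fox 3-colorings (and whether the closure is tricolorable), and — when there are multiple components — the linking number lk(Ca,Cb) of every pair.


Jones polynomial: V(q) = -q^-7 + 3q^-6 - 6q^-5 + 8q^-4 - 10q^-3 + 12q^-2 - 10q^-1 + 9 - 6q + 3q^2 - q^3
<D> = -A^-18 + 3A^-14 - 6A^-10 + 9A^-6 - 10A^-2 + 12A^2 - 10A^6 + 8A^10 - 6A^14 + 3A^18 - A^22; writhe -2
components 1, writhe -2 (14 crossings)
3-colorings: 9 of 3^14, det 69 — tricolorable
note: |V(-1)| = 69: so tricolorable, since 3 divides 69


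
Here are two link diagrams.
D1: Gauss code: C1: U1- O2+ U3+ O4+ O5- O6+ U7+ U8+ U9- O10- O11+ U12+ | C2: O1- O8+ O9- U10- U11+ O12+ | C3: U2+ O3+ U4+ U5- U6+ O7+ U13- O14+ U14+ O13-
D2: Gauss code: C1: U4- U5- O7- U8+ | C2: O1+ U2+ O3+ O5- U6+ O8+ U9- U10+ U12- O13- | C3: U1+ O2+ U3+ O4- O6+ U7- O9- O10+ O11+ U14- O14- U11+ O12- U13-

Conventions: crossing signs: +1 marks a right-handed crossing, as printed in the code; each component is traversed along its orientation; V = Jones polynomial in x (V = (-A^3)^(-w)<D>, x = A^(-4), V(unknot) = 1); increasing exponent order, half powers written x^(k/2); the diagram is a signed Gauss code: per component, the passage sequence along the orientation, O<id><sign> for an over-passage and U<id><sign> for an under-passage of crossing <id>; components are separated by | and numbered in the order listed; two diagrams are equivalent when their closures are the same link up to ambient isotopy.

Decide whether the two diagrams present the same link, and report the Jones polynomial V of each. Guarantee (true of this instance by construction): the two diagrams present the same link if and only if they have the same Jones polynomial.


same link: no
V(D1) = x + x^2 + x^3 + x^6  [14 crossings, <D> = A^-12 + 1 + A^4 + A^8, w = +4]
V(D2) = x^-2 + 2 + x^2  (w 0, c 14, <D> = A^-8 + 2 + A^8)
note: 2 values of V(x) split the 2 diagrams


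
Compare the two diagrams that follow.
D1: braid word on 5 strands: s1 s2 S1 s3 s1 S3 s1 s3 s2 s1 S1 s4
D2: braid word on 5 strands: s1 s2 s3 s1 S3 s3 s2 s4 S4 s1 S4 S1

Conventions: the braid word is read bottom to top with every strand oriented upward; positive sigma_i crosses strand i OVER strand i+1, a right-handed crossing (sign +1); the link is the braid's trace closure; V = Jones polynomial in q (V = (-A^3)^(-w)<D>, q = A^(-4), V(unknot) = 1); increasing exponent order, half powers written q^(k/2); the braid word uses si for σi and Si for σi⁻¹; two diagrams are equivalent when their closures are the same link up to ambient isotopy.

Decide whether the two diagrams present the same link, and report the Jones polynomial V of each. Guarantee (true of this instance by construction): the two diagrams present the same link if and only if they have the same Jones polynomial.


equivalent: yes
V(D1) = q + q^3 - q^4  (w +6, c 12, <D> = -A^2 + A^6 + A^14)
V(D2) = q + q^3 - q^4  [12 crossings, <D> = -A^-4 + 1 + A^8, w = +4]
key observation: all 2 diagrams share one V(q), hence one class


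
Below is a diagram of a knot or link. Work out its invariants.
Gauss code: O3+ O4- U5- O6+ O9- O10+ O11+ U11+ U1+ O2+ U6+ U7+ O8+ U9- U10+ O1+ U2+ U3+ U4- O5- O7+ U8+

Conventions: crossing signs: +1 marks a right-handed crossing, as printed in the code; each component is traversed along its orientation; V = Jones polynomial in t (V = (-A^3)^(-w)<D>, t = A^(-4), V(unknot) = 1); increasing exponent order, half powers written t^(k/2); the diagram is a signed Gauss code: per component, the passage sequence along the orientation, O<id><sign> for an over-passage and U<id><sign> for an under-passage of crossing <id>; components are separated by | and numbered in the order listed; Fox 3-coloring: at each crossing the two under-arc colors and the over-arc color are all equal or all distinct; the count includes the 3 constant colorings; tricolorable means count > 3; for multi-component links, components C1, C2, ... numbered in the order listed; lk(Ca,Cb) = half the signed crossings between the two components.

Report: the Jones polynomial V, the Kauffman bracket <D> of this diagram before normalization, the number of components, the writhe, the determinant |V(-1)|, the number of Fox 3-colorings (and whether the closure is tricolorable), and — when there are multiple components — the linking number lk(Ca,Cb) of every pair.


V = t - t^2 + 2t^3 - t^4 + t^5 - t^6
<D> = A^-9 - A^-5 + A^-1 - 2A^3 + A^7 - A^11 (w = +5)
1 component over 11 crossings, w = +5
3 Fox colorings among 3^11, |V(-1)| = 7: not tricolorable
why: |V(-1)| = 7: so not tricolorable, since 3 does not divide 7


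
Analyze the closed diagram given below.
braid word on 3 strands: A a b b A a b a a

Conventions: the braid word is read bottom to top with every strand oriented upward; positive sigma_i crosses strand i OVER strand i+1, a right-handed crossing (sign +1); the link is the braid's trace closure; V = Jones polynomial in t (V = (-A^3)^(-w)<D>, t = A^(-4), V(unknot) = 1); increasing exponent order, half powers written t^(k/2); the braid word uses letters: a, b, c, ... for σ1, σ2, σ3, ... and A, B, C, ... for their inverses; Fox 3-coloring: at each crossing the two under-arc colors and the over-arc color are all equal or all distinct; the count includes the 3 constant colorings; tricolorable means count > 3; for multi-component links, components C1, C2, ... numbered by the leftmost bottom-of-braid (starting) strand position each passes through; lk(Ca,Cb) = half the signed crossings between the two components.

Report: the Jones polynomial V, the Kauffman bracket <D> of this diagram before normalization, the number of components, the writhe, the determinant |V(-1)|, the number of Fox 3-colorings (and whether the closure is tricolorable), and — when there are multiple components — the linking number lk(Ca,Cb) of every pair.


V(t) = -t^(3/2) - 2t^(7/2) + t^(9/2) - t^(11/2) + t^(13/2)
bracket: -A^-11 + A^-7 - A^-3 + 2A + A^9, w = +5
2 components, writhe +5, over 9 crossings
lk(C1,C2) = +1
det 6, colorings 9 of 3^9 — tricolorable
observation: |V(-1)| = 6: so tricolorable, since 3 divides 6


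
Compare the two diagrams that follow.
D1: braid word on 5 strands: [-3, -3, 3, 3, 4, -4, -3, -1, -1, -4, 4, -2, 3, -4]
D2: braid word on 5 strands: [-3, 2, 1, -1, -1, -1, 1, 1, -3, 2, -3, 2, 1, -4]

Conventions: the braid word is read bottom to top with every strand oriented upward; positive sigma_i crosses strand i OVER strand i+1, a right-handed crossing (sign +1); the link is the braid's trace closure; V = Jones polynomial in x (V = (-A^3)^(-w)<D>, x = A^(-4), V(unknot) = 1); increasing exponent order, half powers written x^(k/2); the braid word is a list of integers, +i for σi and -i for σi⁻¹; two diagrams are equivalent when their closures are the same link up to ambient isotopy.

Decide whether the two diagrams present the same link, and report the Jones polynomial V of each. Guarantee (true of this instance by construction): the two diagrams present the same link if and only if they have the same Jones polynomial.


equivalent: no
V(D1) = x^-3 + x^-2 + x^-1 + 1  (w -4, c 14, <D> = A^-12 + A^-8 + A^-4 + 1)
V(D2) = -x^-3 + 3x^-2 - 2x^-1 + 4 - 2x + 3x^2 - x^3  (w 0, c 14, <D> = -A^-12 + 3A^-8 - 2A^-4 + 4 - 2A^4 + 3A^8 - A^12)
why: V(x) takes 2 values over 2 diagrams, fixing the grouping


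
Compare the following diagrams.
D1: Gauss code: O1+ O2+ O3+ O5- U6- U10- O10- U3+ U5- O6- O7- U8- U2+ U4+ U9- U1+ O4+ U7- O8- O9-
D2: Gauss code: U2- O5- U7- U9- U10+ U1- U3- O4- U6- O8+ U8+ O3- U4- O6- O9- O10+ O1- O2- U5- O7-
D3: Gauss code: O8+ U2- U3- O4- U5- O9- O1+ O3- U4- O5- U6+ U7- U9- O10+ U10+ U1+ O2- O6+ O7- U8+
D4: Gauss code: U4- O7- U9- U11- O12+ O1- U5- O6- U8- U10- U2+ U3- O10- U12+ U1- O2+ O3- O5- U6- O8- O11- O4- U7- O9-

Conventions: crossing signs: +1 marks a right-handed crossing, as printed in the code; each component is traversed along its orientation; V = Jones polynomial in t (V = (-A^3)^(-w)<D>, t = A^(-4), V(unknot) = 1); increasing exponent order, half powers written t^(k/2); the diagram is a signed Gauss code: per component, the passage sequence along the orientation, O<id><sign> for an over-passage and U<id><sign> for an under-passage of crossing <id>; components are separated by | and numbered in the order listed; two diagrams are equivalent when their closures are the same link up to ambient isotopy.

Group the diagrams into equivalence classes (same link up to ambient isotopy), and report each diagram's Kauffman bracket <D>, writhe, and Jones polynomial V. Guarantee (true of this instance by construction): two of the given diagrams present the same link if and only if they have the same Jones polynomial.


classes: {D1} | {D2, D4} | {D3}
V(D1) = 1  [10 crossings, <D> = A^-6, w = -2]
D2 (bracket A^-10 + 2A^-2 - 2A^2 + A^6 - 2A^10 + A^14; 10 crossings at w = -6): V = t^-8 - 2t^-7 + t^-6 - 2t^-5 + 2t^-4 + t^-2
V(D3) = -t^-4 + t^-3 + t^-1  [10 crossings, <D> = A^-2 + A^6 - A^10, w = -2]
V(D4) = t^-8 - 2t^-7 + t^-6 - 2t^-5 + 2t^-4 + t^-2  (w -8, c 12, <D> = A^-16 + 2A^-8 - 2A^-4 + 1 - 2A^4 + A^8)
note: V(t) takes 3 values over 4 diagrams, fixing the grouping


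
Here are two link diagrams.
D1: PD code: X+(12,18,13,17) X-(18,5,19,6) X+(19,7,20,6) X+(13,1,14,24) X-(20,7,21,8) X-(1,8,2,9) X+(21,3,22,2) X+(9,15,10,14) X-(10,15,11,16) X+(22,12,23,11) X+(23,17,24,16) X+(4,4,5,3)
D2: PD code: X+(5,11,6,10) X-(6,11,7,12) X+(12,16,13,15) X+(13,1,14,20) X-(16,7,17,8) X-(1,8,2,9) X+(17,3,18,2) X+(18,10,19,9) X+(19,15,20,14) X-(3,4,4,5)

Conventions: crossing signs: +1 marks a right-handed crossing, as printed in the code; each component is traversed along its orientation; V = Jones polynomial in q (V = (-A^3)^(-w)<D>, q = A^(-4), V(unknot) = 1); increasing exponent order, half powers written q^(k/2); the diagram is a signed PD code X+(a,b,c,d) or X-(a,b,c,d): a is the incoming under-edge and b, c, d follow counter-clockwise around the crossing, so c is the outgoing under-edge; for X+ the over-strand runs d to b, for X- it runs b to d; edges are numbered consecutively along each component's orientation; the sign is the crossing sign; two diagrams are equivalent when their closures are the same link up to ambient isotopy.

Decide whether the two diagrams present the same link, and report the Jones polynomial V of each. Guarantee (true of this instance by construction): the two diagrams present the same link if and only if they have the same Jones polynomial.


equivalent: yes
V(D1) = q + q^3 - q^4  (w +4, c 12, <D> = -A^-4 + 1 + A^8)
V(D2) = q + q^3 - q^4  [10 crossings, <D> = -A^-10 + A^-6 + A^2, w = +2]
key observation: Reidemeister moves carry D1 (12 crossings) to D2 (10)
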